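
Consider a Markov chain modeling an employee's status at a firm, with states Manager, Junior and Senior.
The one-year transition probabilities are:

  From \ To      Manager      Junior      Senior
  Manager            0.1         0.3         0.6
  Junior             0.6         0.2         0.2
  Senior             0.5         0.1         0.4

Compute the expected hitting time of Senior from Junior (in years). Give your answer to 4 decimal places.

2.7778

Let t(s) be the expected number of years to first reach Senior from state s, with t(Senior) = 0. Conditioning on the first year:
t(Manager) = 1 + 0.1·t(Manager) + 0.3·t(Junior)
t(Junior) = 1 + 0.6·t(Manager) + 0.2·t(Junior)
Solving: t(Manager) = 2.0370, t(Junior) = 2.7778.
Expected years from Junior to Senior: 2.7778.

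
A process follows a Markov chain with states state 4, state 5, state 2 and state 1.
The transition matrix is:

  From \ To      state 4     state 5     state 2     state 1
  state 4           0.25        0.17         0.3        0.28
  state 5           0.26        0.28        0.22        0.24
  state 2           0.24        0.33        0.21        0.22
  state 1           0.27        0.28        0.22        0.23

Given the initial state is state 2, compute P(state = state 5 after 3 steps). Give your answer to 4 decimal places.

Propagate the distribution vector 3 steps from state 2.
After 0 steps: (0.0000, 0.0000, 1.0000, 0.0000)
After 1 step: (0.2400, 0.3300, 0.2100, 0.2200)
After 2 steps: (0.2556, 0.2641, 0.2371, 0.2432)
After 3 steps: (0.2551, 0.2637, 0.2381, 0.2431)
P(in state 5 after 3 steps) = 0.2637

0.2637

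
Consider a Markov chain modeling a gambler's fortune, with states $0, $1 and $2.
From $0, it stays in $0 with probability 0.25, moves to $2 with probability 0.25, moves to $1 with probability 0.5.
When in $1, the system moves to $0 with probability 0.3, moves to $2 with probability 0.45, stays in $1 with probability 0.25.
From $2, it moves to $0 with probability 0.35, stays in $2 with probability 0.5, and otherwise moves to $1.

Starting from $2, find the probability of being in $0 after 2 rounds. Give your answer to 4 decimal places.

Sum over the intermediate state after 1 round:
P = P($2→$0)·P($0→$0) + P($2→$1)·P($1→$0) + P($2→$2)·P($2→$0)
  = 0.35×0.25 + 0.15×0.3 + 0.5×0.35
  = 0.0875 + 0.0450 + 0.1750 = 0.3075

0.3075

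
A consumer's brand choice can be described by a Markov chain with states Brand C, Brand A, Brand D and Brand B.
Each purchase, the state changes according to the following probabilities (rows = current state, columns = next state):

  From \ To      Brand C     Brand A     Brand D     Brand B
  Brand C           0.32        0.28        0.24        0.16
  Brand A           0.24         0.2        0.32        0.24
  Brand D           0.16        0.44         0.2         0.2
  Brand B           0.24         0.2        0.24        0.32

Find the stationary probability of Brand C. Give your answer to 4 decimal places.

Let the stationary distribution be π with π = πP and π_1 + π_2 + π_3 + π_4 = 1.
π_1 = 0.32·π_1 + 0.24·π_2 + 0.16·π_3 + 0.24·π_4
π_2 = 0.28·π_1 + 0.2·π_2 + 0.44·π_3 + 0.2·π_4
π_3 = 0.24·π_1 + 0.32·π_2 + 0.2·π_3 + 0.24·π_4
Solving with the normalization constraint gives π = (0.2389, 0.2797, 0.2523, 0.2291).
So the stationary probability of Brand C is 0.2389.

0.2389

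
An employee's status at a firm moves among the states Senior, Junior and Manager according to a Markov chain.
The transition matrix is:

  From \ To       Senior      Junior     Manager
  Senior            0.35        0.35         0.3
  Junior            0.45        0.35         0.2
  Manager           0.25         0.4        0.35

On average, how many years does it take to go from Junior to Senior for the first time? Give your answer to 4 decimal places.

2.4818

Let t(s) be the expected number of years to first reach Senior from state s, with t(Senior) = 0. Conditioning on the first year:
t(Junior) = 1 + 0.35·t(Junior) + 0.2·t(Manager)
t(Manager) = 1 + 0.4·t(Junior) + 0.35·t(Manager)
Solving: t(Junior) = 2.4818, t(Manager) = 3.0657.
Expected years from Junior to Senior: 2.4818.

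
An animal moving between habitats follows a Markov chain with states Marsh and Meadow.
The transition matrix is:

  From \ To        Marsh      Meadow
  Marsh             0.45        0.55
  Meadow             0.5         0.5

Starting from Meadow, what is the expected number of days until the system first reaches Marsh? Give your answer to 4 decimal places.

2.0000

Let t(s) be the expected number of days to first reach Marsh from state s, with t(Marsh) = 0. Conditioning on the first day:
t(Meadow) = 1 + 0.5·t(Meadow)
Solving: t(Meadow) = 2.0000.
Expected days from Meadow to Marsh: 2.0000.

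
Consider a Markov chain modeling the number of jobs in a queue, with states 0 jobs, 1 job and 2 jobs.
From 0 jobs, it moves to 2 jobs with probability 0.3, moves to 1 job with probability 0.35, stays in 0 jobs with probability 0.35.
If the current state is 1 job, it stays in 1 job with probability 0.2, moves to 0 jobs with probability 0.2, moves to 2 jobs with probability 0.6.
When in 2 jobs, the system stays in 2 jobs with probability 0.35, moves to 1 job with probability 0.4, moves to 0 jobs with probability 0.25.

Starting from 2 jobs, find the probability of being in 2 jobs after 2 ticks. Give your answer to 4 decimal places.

0.4375

Sum over the intermediate state after 1 tick:
P = P(2 jobs→0 jobs)·P(0 jobs→2 jobs) + P(2 jobs→1 job)·P(1 job→2 jobs) + P(2 jobs→2 jobs)·P(2 jobs→2 jobs)
  = 0.25×0.3 + 0.4×0.6 + 0.35×0.35
  = 0.0750 + 0.2400 + 0.1225 = 0.4375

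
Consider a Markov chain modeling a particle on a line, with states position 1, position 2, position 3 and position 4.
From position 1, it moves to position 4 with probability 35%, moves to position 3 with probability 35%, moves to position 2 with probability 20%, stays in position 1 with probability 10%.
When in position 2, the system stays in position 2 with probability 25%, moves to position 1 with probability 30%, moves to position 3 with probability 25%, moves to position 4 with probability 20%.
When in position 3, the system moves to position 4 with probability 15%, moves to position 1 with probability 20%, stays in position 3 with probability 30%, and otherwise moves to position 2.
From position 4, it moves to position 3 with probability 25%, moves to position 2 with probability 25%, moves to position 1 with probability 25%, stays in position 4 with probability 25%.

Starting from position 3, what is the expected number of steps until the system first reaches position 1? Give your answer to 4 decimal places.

Let t(s) be the expected number of steps to first reach position 1 from state s, with t(position 1) = 0. Conditioning on the first step:
t(position 2) = 1 + 0.25·t(position 2) + 0.25·t(position 3) + 0.2·t(position 4)
t(position 3) = 1 + 0.35·t(position 2) + 0.3·t(position 3) + 0.15·t(position 4)
t(position 4) = 1 + 0.25·t(position 2) + 0.25·t(position 3) + 0.25·t(position 4)
Solving: t(position 2) = 3.7900, t(position 3) = 4.1785, t(position 4) = 3.9895.
Expected steps from position 3 to position 1: 4.1785.

4.1785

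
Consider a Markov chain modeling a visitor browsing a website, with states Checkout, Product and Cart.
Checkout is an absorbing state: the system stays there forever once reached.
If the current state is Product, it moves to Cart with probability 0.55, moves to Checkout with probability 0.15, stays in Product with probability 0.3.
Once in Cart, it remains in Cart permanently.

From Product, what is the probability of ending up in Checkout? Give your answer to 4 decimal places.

0.2143

Let h(s) be the probability of absorption at Checkout starting from transient state s. Then h(Checkout) = 1 and h(Cart) = 0. By first-step analysis:
h(Product) = 0.15·1 + 0.3·h(Product) + 0.55·0
Solving: h(Product) = 0.2143.
Starting from Product, the probability is 0.2143.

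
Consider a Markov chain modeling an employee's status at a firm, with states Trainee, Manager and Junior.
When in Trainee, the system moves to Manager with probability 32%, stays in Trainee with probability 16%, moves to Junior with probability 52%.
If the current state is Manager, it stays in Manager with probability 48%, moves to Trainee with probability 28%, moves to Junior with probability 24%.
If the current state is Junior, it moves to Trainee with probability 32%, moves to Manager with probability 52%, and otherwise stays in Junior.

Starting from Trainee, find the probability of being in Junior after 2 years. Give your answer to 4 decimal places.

0.2432

Sum over the intermediate state after 1 year:
P = P(Trainee→Trainee)·P(Trainee→Junior) + P(Trainee→Manager)·P(Manager→Junior) + P(Trainee→Junior)·P(Junior→Junior)
  = 0.16×0.52 + 0.32×0.24 + 0.52×0.16
  = 0.0832 + 0.0768 + 0.0832 = 0.2432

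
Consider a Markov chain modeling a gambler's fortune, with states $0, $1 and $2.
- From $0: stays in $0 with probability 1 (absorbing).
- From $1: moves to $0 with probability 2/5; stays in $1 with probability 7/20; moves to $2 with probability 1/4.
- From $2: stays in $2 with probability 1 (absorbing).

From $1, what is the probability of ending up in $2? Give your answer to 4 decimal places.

Let h(s) be the probability of absorption at $2 starting from transient state s. Then h($2) = 1 and h($0) = 0. By first-step analysis:
h($1) = 0.4·0 + 0.35·h($1) + 0.25·1
Solving: h($1) = 0.3846.
Starting from $1, the probability is 0.3846.

0.3846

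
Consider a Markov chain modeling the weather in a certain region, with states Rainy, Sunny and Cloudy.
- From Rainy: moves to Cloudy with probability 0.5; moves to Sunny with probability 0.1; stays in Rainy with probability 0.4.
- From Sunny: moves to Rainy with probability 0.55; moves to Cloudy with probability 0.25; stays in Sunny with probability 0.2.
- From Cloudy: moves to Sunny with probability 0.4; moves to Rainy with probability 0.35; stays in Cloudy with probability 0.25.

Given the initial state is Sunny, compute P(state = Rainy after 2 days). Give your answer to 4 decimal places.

0.4175

Sum over the intermediate state after 1 day:
P = P(Sunny→Rainy)·P(Rainy→Rainy) + P(Sunny→Sunny)·P(Sunny→Rainy) + P(Sunny→Cloudy)·P(Cloudy→Rainy)
  = 0.55×0.4 + 0.2×0.55 + 0.25×0.35
  = 0.2200 + 0.1100 + 0.0875 = 0.4175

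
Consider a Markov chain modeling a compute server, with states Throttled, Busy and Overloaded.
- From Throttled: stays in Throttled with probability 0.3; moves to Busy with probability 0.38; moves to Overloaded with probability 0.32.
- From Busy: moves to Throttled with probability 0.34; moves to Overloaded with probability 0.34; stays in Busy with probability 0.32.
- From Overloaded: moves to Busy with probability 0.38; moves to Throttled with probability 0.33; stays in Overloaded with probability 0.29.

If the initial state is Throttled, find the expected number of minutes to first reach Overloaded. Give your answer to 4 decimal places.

Let t(s) be the expected number of minutes to first reach Overloaded from state s, with t(Overloaded) = 0. Conditioning on the first minute:
t(Throttled) = 1 + 0.3·t(Throttled) + 0.38·t(Busy)
t(Busy) = 1 + 0.34·t(Throttled) + 0.32·t(Busy)
Solving: t(Throttled) = 3.0565, t(Busy) = 2.9988.
Expected minutes from Throttled to Overloaded: 3.0565.

3.0565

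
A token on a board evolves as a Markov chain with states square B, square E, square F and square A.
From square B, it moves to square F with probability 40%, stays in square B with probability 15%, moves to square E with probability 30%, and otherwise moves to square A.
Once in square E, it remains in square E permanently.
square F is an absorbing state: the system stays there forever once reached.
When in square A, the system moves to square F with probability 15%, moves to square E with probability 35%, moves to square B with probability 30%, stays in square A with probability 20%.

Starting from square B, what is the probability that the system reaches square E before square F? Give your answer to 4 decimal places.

Let h(s) be the probability of absorption at square E starting from transient state s. Then h(square E) = 1 and h(square F) = 0. By first-step analysis:
h(square B) = 0.15·h(square B) + 0.3·1 + 0.4·0 + 0.15·h(square A)
h(square A) = 0.3·h(square B) + 0.35·1 + 0.15·0 + 0.2·h(square A)
Solving: h(square B) = 0.4606, h(square A) = 0.6102.
Starting from square B, the probability is 0.4606.

0.4606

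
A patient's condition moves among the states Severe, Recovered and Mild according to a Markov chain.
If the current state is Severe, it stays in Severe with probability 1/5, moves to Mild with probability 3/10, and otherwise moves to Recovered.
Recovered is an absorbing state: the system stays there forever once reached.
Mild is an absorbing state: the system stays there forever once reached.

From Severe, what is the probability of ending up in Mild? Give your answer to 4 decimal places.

0.3750

Let h(s) be the probability of absorption at Mild starting from transient state s. Then h(Mild) = 1 and h(Recovered) = 0. By first-step analysis:
h(Severe) = 0.2·h(Severe) + 0.5·0 + 0.3·1
Solving: h(Severe) = 0.3750.
Starting from Severe, the probability is 0.3750.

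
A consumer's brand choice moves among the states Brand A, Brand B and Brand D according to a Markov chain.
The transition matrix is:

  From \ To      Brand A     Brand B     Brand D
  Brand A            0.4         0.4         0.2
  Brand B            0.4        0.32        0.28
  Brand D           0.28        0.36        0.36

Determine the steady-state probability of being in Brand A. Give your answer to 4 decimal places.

Let the stationary distribution be π with π = πP and π_1 + π_2 + π_3 = 1.
π_1 = 0.4·π_1 + 0.4·π_2 + 0.28·π_3
π_2 = 0.4·π_1 + 0.32·π_2 + 0.36·π_3
Solving with the normalization constraint gives π = (0.3673, 0.3603, 0.2724).
So the stationary probability of Brand A is 0.3673.

0.3673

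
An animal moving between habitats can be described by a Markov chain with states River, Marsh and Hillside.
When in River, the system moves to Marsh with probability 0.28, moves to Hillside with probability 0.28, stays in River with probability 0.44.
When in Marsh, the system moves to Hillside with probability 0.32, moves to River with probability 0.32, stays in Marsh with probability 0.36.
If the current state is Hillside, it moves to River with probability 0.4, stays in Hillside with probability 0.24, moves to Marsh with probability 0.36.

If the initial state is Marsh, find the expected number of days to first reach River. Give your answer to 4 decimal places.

2.9095

Let t(s) be the expected number of days to first reach River from state s, with t(River) = 0. Conditioning on the first day:
t(Marsh) = 1 + 0.36·t(Marsh) + 0.32·t(Hillside)
t(Hillside) = 1 + 0.36·t(Marsh) + 0.24·t(Hillside)
Solving: t(Marsh) = 2.9095, t(Hillside) = 2.6940.
Expected days from Marsh to River: 2.9095.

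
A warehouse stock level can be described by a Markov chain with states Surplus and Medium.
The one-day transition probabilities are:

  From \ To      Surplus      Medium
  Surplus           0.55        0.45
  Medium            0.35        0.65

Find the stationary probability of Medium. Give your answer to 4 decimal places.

Let the stationary distribution be π with π = πP and π_1 + π_2 = 1.
π_1 = 0.55·π_1 + 0.35·π_2
Solving with the normalization constraint gives π = (0.4375, 0.5625).
So the stationary probability of Medium is 0.5625.

0.5625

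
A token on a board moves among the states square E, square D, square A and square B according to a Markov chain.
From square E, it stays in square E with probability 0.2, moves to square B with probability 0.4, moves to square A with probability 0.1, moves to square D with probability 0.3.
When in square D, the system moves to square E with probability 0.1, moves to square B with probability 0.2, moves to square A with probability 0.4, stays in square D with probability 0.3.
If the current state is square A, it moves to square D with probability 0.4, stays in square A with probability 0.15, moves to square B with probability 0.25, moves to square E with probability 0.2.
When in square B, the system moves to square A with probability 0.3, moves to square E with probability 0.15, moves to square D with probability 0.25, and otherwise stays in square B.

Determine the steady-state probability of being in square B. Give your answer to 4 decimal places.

Let the stationary distribution be π with π = πP and π_1 + π_2 + π_3 + π_4 = 1.
π_1 = 0.2·π_1 + 0.1·π_2 + 0.2·π_3 + 0.15·π_4
π_2 = 0.3·π_1 + 0.3·π_2 + 0.4·π_3 + 0.25·π_4
π_3 = 0.1·π_1 + 0.4·π_2 + 0.15·π_3 + 0.3·π_4
Solving with the normalization constraint gives π = (0.1552, 0.3125, 0.2611, 0.2712).
So the stationary probability of square B is 0.2712.

0.2712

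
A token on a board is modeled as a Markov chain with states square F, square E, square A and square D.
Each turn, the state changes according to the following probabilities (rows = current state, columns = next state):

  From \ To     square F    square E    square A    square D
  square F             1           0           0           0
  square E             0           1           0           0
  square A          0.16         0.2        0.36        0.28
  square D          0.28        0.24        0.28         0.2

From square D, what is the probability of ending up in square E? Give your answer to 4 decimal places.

Let h(s) be the probability of absorption at square E starting from transient state s. Then h(square E) = 1 and h(square F) = 0. By first-step analysis:
h(square A) = 0.16·0 + 0.2·1 + 0.36·h(square A) + 0.28·h(square D)
h(square D) = 0.28·0 + 0.24·1 + 0.28·h(square A) + 0.2·h(square D)
Solving: h(square A) = 0.5240, h(square D) = 0.4834.
Starting from square D, the probability is 0.4834.

0.4834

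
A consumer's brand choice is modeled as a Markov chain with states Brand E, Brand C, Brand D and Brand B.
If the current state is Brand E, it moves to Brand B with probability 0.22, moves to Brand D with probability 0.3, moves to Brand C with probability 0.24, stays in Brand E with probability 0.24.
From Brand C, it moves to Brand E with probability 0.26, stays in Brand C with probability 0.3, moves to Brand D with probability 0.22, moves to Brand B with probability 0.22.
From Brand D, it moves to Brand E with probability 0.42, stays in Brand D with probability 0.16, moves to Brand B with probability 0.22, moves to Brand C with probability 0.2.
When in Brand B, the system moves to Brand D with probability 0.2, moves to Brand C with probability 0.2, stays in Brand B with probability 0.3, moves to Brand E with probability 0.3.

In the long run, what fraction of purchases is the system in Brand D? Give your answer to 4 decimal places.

Let the stationary distribution be π with π = πP and π_1 + π_2 + π_3 + π_4 = 1.
π_1 = 0.24·π_1 + 0.26·π_2 + 0.42·π_3 + 0.3·π_4
π_2 = 0.24·π_1 + 0.3·π_2 + 0.2·π_3 + 0.2·π_4
π_3 = 0.3·π_1 + 0.22·π_2 + 0.16·π_3 + 0.2·π_4
Solving with the normalization constraint gives π = (0.2997, 0.2355, 0.2257, 0.2391).
So the stationary probability of Brand D is 0.2257.

0.2257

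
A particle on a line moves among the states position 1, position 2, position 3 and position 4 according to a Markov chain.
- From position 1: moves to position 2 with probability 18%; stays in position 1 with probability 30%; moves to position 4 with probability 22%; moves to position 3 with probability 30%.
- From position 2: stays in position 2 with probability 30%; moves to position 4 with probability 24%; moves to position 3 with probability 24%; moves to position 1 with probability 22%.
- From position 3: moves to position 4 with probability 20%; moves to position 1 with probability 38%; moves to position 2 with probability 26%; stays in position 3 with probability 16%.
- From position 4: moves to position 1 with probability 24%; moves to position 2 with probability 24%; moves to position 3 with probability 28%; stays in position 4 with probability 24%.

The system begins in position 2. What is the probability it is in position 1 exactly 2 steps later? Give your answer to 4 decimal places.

Propagate the distribution vector 2 steps from position 2.
After 0 steps: (0.0000, 1.0000, 0.0000, 0.0000)
After 1 step: (0.2200, 0.3000, 0.2400, 0.2400)
After 2 steps: (0.2808, 0.2496, 0.2436, 0.2260)
P(in position 1 after 2 steps) = 0.2808

0.2808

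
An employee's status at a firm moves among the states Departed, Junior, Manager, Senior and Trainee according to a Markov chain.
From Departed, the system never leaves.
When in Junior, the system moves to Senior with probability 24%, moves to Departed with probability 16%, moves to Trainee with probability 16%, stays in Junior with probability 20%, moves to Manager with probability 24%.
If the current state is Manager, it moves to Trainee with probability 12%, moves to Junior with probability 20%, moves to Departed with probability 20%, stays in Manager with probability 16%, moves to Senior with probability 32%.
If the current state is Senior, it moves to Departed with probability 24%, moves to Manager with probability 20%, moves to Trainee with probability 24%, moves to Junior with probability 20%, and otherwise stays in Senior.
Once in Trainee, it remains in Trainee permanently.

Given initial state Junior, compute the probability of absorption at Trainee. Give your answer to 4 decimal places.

Let h(s) be the probability of absorption at Trainee starting from transient state s. Then h(Trainee) = 1 and h(Departed) = 0. By first-step analysis:
h(Junior) = 0.16·0 + 0.2·h(Junior) + 0.24·h(Manager) + 0.24·h(Senior) + 0.16·1
h(Manager) = 0.2·0 + 0.2·h(Junior) + 0.16·h(Manager) + 0.32·h(Senior) + 0.12·1
h(Senior) = 0.24·0 + 0.2·h(Junior) + 0.2·h(Manager) + 0.12·h(Senior) + 0.24·1
Solving: h(Junior) = 0.4760, h(Manager) = 0.4393, h(Senior) = 0.4808.
Starting from Junior, the probability is 0.4760.

0.4760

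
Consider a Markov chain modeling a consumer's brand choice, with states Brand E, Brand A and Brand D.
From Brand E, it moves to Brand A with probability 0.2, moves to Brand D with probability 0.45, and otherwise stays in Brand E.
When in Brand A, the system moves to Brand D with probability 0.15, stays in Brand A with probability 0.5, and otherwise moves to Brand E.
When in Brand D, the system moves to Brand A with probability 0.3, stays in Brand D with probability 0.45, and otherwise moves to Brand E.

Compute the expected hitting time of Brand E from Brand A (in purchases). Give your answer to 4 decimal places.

Let t(s) be the expected number of purchases to first reach Brand E from state s, with t(Brand E) = 0. Conditioning on the first purchase:
t(Brand A) = 1 + 0.5·t(Brand A) + 0.15·t(Brand D)
t(Brand D) = 1 + 0.3·t(Brand A) + 0.45·t(Brand D)
Solving: t(Brand A) = 3.0435, t(Brand D) = 3.4783.
Expected purchases from Brand A to Brand E: 3.0435.

3.0435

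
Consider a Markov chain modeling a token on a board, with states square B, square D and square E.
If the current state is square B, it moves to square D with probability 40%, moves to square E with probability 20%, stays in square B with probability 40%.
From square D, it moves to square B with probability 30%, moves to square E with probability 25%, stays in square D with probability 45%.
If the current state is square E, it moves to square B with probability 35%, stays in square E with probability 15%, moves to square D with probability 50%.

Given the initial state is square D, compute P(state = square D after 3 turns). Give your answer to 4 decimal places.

0.4434

Propagate the distribution vector 3 turns from square D.
After 0 turns: (0.0000, 1.0000, 0.0000)
After 1 turn: (0.3000, 0.4500, 0.2500)
After 2 turns: (0.3425, 0.4475, 0.2100)
After 3 turns: (0.3448, 0.4434, 0.2119)
P(in square D after 3 turns) = 0.4434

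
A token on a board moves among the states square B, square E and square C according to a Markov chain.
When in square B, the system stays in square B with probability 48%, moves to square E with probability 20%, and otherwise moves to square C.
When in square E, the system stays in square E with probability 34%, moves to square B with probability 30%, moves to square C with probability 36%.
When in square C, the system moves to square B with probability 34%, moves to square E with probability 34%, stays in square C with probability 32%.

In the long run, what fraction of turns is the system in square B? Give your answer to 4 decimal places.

0.3820

Let the stationary distribution be π with π = πP and π_1 + π_2 + π_3 = 1.
π_1 = 0.48·π_1 + 0.3·π_2 + 0.34·π_3
π_2 = 0.2·π_1 + 0.34·π_2 + 0.34·π_3
Solving with the normalization constraint gives π = (0.3820, 0.2865, 0.3315).
So the stationary probability of square B is 0.3820.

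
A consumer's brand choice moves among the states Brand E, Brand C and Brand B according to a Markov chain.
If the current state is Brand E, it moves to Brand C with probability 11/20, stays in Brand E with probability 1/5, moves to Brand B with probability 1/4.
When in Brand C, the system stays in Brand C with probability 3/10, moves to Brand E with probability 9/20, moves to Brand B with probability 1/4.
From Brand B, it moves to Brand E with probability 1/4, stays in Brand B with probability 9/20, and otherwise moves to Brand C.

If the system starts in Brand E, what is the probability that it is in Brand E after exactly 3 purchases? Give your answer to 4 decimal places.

0.3025

Propagate the distribution vector 3 purchases from Brand E.
After 0 purchases: (1.0000, 0.0000, 0.0000)
After 1 purchase: (0.2000, 0.5500, 0.2500)
After 2 purchases: (0.3500, 0.3500, 0.3000)
After 3 purchases: (0.3025, 0.3875, 0.3100)
P(in Brand E after 3 purchases) = 0.3025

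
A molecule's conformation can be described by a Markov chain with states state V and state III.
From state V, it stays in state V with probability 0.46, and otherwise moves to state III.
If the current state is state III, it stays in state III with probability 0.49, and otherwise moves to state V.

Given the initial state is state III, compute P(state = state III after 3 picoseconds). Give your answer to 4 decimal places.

0.5142

Propagate the distribution vector 3 picoseconds from state III.
After 0 picoseconds: (0.0000, 1.0000)
After 1 picosecond: (0.5100, 0.4900)
After 2 picoseconds: (0.4845, 0.5155)
After 3 picoseconds: (0.4858, 0.5142)
P(in state III after 3 picoseconds) = 0.5142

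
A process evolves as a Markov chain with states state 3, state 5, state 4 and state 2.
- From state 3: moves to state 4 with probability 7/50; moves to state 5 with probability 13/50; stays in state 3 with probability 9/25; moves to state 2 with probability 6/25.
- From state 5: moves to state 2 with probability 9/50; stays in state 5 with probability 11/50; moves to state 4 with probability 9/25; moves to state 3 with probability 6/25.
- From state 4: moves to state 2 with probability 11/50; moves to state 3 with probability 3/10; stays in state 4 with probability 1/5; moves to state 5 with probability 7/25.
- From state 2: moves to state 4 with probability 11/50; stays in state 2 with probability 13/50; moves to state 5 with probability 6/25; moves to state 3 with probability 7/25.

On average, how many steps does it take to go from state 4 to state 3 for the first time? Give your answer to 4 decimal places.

Let t(s) be the expected number of steps to first reach state 3 from state s, with t(state 3) = 0. Conditioning on the first step:
t(state 5) = 1 + 0.22·t(state 5) + 0.36·t(state 4) + 0.18·t(state 2)
t(state 4) = 1 + 0.28·t(state 5) + 0.2·t(state 4) + 0.22·t(state 2)
t(state 2) = 1 + 0.24·t(state 5) + 0.22·t(state 4) + 0.26·t(state 2)
Solving: t(state 5) = 3.7674, t(state 4) = 3.5679, t(state 2) = 3.6339.
Expected steps from state 4 to state 3: 3.5679.

3.5679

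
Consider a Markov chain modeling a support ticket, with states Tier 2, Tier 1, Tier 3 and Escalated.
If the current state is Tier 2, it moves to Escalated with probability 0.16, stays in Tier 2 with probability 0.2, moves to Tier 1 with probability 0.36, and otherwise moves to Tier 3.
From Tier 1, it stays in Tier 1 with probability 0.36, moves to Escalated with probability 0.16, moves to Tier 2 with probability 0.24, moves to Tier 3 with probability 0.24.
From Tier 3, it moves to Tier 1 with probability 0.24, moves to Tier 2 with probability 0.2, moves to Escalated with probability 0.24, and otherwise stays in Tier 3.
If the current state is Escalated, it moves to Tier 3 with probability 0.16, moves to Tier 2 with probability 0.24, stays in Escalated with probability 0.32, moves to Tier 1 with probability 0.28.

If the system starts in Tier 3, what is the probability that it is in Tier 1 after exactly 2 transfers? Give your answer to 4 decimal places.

0.3024

Propagate the distribution vector 2 transfers from Tier 3.
After 0 transfers: (0.0000, 0.0000, 1.0000, 0.0000)
After 1 transfer: (0.2000, 0.2400, 0.3200, 0.2400)
After 2 transfers: (0.2192, 0.3024, 0.2544, 0.2240)
P(in Tier 1 after 2 transfers) = 0.3024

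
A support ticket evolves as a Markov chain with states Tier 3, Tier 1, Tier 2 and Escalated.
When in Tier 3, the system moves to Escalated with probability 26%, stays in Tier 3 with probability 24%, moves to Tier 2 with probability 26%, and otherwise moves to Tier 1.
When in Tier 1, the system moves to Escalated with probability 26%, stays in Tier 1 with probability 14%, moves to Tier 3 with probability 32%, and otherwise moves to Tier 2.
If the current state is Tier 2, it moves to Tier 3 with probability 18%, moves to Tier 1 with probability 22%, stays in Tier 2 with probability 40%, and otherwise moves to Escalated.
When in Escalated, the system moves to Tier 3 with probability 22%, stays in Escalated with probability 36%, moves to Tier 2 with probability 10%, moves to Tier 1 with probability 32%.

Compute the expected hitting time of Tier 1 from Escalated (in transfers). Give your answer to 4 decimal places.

3.5282

Let t(s) be the expected number of transfers to first reach Tier 1 from state s, with t(Tier 1) = 0. Conditioning on the first transfer:
t(Tier 3) = 1 + 0.24·t(Tier 3) + 0.26·t(Tier 2) + 0.26·t(Escalated)
t(Tier 2) = 1 + 0.18·t(Tier 3) + 0.4·t(Tier 2) + 0.2·t(Escalated)
t(Escalated) = 1 + 0.22·t(Tier 3) + 0.1·t(Tier 2) + 0.36·t(Escalated)
Solving: t(Tier 3) = 3.8951, t(Tier 2) = 4.0113, t(Escalated) = 3.5282.
Expected transfers from Escalated to Tier 1: 3.5282.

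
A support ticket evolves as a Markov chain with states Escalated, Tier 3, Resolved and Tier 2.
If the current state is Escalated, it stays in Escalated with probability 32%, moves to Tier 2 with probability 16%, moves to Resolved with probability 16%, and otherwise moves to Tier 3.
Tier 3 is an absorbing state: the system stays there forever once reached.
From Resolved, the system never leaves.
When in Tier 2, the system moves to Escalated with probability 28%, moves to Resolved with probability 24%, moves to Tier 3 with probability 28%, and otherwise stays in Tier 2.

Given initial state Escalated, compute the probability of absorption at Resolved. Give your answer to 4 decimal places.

Let h(s) be the probability of absorption at Resolved starting from transient state s. Then h(Resolved) = 1 and h(Tier 3) = 0. By first-step analysis:
h(Escalated) = 0.32·h(Escalated) + 0.36·0 + 0.16·1 + 0.16·h(Tier 2)
h(Tier 2) = 0.28·h(Escalated) + 0.28·0 + 0.24·1 + 0.2·h(Tier 2)
Solving: h(Escalated) = 0.3333, h(Tier 2) = 0.4167.
Starting from Escalated, the probability is 0.3333.

0.3333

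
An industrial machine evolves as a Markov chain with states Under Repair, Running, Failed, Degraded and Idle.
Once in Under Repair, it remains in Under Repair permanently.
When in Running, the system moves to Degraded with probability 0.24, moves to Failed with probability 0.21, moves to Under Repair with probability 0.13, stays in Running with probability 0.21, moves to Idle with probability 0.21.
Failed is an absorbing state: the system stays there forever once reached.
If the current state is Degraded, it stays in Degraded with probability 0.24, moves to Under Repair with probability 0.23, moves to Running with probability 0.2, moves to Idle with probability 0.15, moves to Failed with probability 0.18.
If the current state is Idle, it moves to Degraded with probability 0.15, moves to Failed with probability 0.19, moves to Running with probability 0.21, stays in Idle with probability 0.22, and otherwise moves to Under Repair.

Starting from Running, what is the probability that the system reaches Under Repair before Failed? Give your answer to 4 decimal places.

0.4633

Let h(s) be the probability of absorption at Under Repair starting from transient state s. Then h(Under Repair) = 1 and h(Failed) = 0. By first-step analysis:
h(Running) = 0.13·1 + 0.21·h(Running) + 0.21·0 + 0.24·h(Degraded) + 0.21·h(Idle)
h(Degraded) = 0.23·1 + 0.2·h(Running) + 0.18·0 + 0.24·h(Degraded) + 0.15·h(Idle)
h(Idle) = 0.23·1 + 0.21·h(Running) + 0.19·0 + 0.15·h(Degraded) + 0.22·h(Idle)
Solving: h(Running) = 0.4633, h(Degraded) = 0.5274, h(Idle) = 0.5210.
Starting from Running, the probability is 0.4633.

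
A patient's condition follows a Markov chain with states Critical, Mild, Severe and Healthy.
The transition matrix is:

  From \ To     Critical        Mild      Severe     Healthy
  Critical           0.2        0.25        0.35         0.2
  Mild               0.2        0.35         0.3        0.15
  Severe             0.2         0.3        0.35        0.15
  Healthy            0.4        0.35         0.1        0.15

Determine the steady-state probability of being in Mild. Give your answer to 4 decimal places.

Let the stationary distribution be π with π = πP and π_1 + π_2 + π_3 + π_4 = 1.
π_1 = 0.2·π_1 + 0.2·π_2 + 0.2·π_3 + 0.4·π_4
π_2 = 0.25·π_1 + 0.35·π_2 + 0.3·π_3 + 0.35·π_4
π_3 = 0.35·π_1 + 0.3·π_2 + 0.35·π_3 + 0.1·π_4
Solving with the normalization constraint gives π = (0.2323, 0.3121, 0.2940, 0.1616).
So the stationary probability of Mild is 0.3121.

0.3121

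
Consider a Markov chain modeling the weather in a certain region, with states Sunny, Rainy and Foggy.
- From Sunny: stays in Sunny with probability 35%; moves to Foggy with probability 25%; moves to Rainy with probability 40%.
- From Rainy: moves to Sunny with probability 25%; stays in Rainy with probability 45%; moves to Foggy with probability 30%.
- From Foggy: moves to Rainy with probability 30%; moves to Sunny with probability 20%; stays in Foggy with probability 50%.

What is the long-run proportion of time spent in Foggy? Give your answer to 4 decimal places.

Let the stationary distribution be π with π = πP and π_1 + π_2 + π_3 = 1.
π_1 = 0.35·π_1 + 0.25·π_2 + 0.2·π_3
π_2 = 0.4·π_1 + 0.45·π_2 + 0.3·π_3
Solving with the normalization constraint gives π = (0.2578, 0.3833, 0.3589).
So the stationary probability of Foggy is 0.3589.

0.3589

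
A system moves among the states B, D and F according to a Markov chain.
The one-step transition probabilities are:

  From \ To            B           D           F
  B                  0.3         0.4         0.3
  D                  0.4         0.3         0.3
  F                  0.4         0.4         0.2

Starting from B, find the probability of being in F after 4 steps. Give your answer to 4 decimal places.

Propagate the distribution vector 4 steps from B.
After 0 steps: (1.0000, 0.0000, 0.0000)
After 1 step: (0.3000, 0.4000, 0.3000)
After 2 steps: (0.3700, 0.3600, 0.2700)
After 3 steps: (0.3630, 0.3640, 0.2730)
After 4 steps: (0.3637, 0.3636, 0.2727)
P(in F after 4 steps) = 0.2727

0.2727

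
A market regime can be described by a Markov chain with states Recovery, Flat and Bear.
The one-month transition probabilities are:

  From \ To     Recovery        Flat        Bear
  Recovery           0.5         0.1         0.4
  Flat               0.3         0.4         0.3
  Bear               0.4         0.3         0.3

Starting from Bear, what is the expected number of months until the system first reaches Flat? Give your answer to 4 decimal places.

Let t(s) be the expected number of months to first reach Flat from state s, with t(Flat) = 0. Conditioning on the first month:
t(Recovery) = 1 + 0.5·t(Recovery) + 0.4·t(Bear)
t(Bear) = 1 + 0.4·t(Recovery) + 0.3·t(Bear)
Solving: t(Recovery) = 5.7895, t(Bear) = 4.7368.
Expected months from Bear to Flat: 4.7368.

4.7368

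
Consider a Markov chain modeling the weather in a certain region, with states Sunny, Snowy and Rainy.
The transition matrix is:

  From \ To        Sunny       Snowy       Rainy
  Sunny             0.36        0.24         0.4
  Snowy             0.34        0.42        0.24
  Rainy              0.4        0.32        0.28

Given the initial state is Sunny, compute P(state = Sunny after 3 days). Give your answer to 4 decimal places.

0.3662

Propagate the distribution vector 3 days from Sunny.
After 0 days: (1.0000, 0.0000, 0.0000)
After 1 day: (0.3600, 0.2400, 0.4000)
After 2 days: (0.3712, 0.3152, 0.3136)
After 3 days: (0.3662, 0.3218, 0.3119)
P(in Sunny after 3 days) = 0.3662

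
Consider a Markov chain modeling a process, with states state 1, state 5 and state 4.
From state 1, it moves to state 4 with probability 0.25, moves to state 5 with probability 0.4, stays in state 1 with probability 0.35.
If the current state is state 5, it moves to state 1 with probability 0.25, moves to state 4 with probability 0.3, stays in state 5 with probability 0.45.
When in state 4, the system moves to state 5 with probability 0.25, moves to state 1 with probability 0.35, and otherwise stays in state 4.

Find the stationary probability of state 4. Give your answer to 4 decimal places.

0.3160

Let the stationary distribution be π with π = πP and π_1 + π_2 + π_3 = 1.
π_1 = 0.35·π_1 + 0.25·π_2 + 0.35·π_3
π_2 = 0.4·π_1 + 0.45·π_2 + 0.25·π_3
Solving with the normalization constraint gives π = (0.3129, 0.3712, 0.3160).
So the stationary probability of state 4 is 0.3160.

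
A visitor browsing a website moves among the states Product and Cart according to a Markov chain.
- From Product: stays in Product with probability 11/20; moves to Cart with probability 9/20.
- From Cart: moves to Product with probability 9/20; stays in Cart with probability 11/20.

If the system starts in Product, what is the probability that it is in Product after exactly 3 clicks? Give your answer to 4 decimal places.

Propagate the distribution vector 3 clicks from Product.
After 0 clicks: (1.0000, 0.0000)
After 1 click: (0.5500, 0.4500)
After 2 clicks: (0.5050, 0.4950)
After 3 clicks: (0.5005, 0.4995)
P(in Product after 3 clicks) = 0.5005

0.5005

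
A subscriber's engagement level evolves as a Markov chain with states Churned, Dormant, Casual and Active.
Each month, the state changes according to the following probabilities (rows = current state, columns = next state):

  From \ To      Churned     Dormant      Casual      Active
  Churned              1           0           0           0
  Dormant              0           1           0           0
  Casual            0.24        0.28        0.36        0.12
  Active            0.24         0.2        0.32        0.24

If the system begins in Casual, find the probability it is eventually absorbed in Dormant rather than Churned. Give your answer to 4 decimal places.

0.5286

Let h(s) be the probability of absorption at Dormant starting from transient state s. Then h(Dormant) = 1 and h(Churned) = 0. By first-step analysis:
h(Casual) = 0.24·0 + 0.28·1 + 0.36·h(Casual) + 0.12·h(Active)
h(Active) = 0.24·0 + 0.2·1 + 0.32·h(Casual) + 0.24·h(Active)
Solving: h(Casual) = 0.5286, h(Active) = 0.4857.
Starting from Casual, the probability is 0.5286.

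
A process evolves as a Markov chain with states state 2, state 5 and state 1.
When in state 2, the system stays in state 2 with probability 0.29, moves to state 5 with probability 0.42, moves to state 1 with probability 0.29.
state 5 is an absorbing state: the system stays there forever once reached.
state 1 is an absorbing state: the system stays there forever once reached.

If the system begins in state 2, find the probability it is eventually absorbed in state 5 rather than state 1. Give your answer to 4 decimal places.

Let h(s) be the probability of absorption at state 5 starting from transient state s. Then h(state 5) = 1 and h(state 1) = 0. By first-step analysis:
h(state 2) = 0.29·h(state 2) + 0.42·1 + 0.29·0
Solving: h(state 2) = 0.5915.
Starting from state 2, the probability is 0.5915.

0.5915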